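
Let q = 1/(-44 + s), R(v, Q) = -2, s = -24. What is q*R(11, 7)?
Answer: 1/34 ≈ 0.029412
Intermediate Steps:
q = -1/68 (q = 1/(-44 - 24) = 1/(-68) = -1/68 ≈ -0.014706)
q*R(11, 7) = -1/68*(-2) = 1/34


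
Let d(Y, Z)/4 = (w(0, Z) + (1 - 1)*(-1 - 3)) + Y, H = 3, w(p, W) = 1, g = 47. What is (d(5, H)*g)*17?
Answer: 19176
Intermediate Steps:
d(Y, Z) = 4 + 4*Y (d(Y, Z) = 4*((1 + (1 - 1)*(-1 - 3)) + Y) = 4*((1 + 0*(-4)) + Y) = 4*((1 + 0) + Y) = 4*(1 + Y) = 4 + 4*Y)
(d(5, H)*g)*17 = ((4 + 4*5)*47)*17 = ((4 + 20)*47)*17 = (24*47)*17 = 1128*17 = 19176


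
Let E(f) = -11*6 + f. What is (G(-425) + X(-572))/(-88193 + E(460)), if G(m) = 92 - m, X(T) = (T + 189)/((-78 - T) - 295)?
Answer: -102500/17472001 ≈ -0.0058665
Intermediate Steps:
X(T) = (189 + T)/(-373 - T)
E(f) = -66 + f
(G(-425) + X(-572))/(-88193 + E(460)) = ((92 - 1*(-425)) + (-189 - 1*(-572))/(373 - 572))/(-88193 + (-66 + 460)) = ((92 + 425) + (-189 + 572)/(-199))/(-88193 + 394) = (517 - 1/199*383)/(-87799) = (517 - 383/199)*(-1/87799) = (102500/199)*(-1/87799) = -102500/17472001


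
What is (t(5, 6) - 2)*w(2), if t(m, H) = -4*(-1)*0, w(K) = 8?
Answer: -16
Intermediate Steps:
t(m, H) = 0 (t(m, H) = 4*0 = 0)
(t(5, 6) - 2)*w(2) = (0 - 2)*8 = -2*8 = -16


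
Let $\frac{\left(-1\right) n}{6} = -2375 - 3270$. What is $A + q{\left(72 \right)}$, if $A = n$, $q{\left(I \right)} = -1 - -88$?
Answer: $33957$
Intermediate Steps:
$q{\left(I \right)} = 87$ ($q{\left(I \right)} = -1 + 88 = 87$)
$n = 33870$ ($n = - 6 \left(-2375 - 3270\right) = \left(-6\right) \left(-5645\right) = 33870$)
$A = 33870$
$A + q{\left(72 \right)} = 33870 + 87 = 33957$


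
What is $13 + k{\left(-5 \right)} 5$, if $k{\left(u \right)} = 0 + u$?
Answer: $-12$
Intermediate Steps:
$k{\left(u \right)} = u$
$13 + k{\left(-5 \right)} 5 = 13 - 25 = -12$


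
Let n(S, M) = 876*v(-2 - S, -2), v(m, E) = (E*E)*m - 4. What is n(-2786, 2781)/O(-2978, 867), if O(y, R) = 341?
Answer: 886512/31 ≈ 28597.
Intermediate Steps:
v(m, E) = -4 + m*E**2 (v(m, E) = E**2*m - 4 = m*E**2 - 4 = -4 + m*E**2)
n(S, M) = -10512 - 3504*S (n(S, M) = 876*(-4 + (-2 - S)*(-2)**2) = 876*(-4 + (-2 - S)*4) = 876*(-4 + (-8 - 4*S)) = 876*(-12 - 4*S) = -10512 - 3504*S)
n(-2786, 2781)/O(-2978, 867) = (-10512 - 3504*(-2786))/341 = (-10512 + 9762144)*(1/341) = 9751632*(1/341) = 886512/31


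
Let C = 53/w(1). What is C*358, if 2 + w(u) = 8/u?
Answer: 9487/3 ≈ 3162.3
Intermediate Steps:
w(u) = -2 + 8/u
C = 53/6 (C = 53/(-2 + 8/1) = 53/(-2 + 8*1) = 53/(-2 + 8) = 53/6 ≈ 8.8333)
C*358 = (53/6)*358 = 9487/3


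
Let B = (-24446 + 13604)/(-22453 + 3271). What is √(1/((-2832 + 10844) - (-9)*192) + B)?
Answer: √7092641215/112010 ≈ 0.75188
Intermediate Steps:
B = 13/23 (B = -10842/(-19182) = -10842*(-1/19182) = 13/23 ≈ 0.56522)
√(1/((-2832 + 10844) - (-9)*192) + B) = √(1/((-2832 + 10844) - (-9)*192) + 13/23) = √(1/(8012 - 1*(-1728)) + 13/23) = √(1/(8012 + 1728) + 13/23) = √(1/9740 + 13/23) = √(126643/224020) = √7092641215/112010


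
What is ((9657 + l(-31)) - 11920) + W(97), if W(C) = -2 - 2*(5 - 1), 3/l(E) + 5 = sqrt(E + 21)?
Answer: -15914/7 - 3*I*sqrt(10)/35 ≈ -2273.4 - 0.27105*I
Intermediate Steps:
l(E) = 3/(-5 + sqrt(21 + E)) (l(E) = 3/(-5 + sqrt(E + 21)) = 3/(-5 + sqrt(21 + E)))
W(C) = -10 (W(C) = -2 - 2*4 = -2 - 8 = -10)
((9657 + l(-31)) - 11920) + W(97) = ((9657 + 3/(-5 + sqrt(21 - 31))) - 11920) - 10 = ((9657 + 3/(-5 + sqrt(-10))) - 11920) - 10 = ((9657 + 3/(-5 + I*sqrt(10))) - 11920) - 10 = (-2263 + 3/(-5 + I*sqrt(10))) - 10 = -2273 + 3/(-5 + I*sqrt(10))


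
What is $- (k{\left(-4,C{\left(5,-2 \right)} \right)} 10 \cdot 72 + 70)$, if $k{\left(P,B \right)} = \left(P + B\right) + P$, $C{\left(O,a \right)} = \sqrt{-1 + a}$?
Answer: $5690 - 720 i \sqrt{3} \approx 5690.0 - 1247.1 i$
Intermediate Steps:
$k{\left(P,B \right)} = B + 2 P$ ($k{\left(P,B \right)} = \left(B + P\right) + P = B + 2 P$)
$- (k{\left(-4,C{\left(5,-2 \right)} \right)} 10 \cdot 72 + 70) = - (\left(\sqrt{-1 - 2} + 2 \left(-4\right)\right) 10 \cdot 72 + 70) = - (\left(\sqrt{-3} - 8\right) 10 \cdot 72 + 70) = - (\left(i \sqrt{3} - 8\right) 10 \cdot 72 + 70) = - (\left(-8 + i \sqrt{3}\right) 10 \cdot 72 + 70) = - (\left(-80 + 10 i \sqrt{3}\right) 72 + 70) = - (\left(-5760 + 720 i \sqrt{3}\right) + 70) = - (-5690 + 720 i \sqrt{3}) = 5690 - 720 i \sqrt{3}$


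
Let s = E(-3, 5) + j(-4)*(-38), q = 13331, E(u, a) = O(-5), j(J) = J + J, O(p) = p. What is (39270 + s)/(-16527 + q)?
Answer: -39569/3196 ≈ -12.381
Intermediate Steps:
j(J) = 2*J
E(u, a) = -5
s = 299 (s = -5 + (2*(-4))*(-38) = -5 - 8*(-38) = -5 + 304 = 299)
(39270 + s)/(-16527 + q) = (39270 + 299)/(-16527 + 13331) = 39569/(-3196) = 39569*(-1/3196) = -39569/3196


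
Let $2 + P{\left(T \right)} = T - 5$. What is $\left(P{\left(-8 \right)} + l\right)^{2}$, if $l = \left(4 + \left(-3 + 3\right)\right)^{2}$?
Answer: $1$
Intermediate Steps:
$l = 16$ ($l = \left(4 + 0\right)^{2} = 4^{2} = 16$)
$P{\left(T \right)} = -7 + T$ ($P{\left(T \right)} = -2 + \left(T - 5\right) = -2 + \left(-5 + T\right) = -7 + T$)
$\left(P{\left(-8 \right)} + l\right)^{2} = \left(\left(-7 - 8\right) + 16\right)^{2} = \left(-15 + 16\right)^{2} = 1^{2} = 1$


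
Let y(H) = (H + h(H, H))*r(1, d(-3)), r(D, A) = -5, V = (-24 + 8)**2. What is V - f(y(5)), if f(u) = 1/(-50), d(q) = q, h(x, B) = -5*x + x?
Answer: 12801/50 ≈ 256.02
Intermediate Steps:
h(x, B) = -4*x
V = 256 (V = (-16)**2 = 256)
y(H) = 15*H (y(H) = (H - 4*H)*(-5) = -3*H*(-5) = 15*H)
f(u) = -1/50
V - f(y(5)) = 256 - 1*(-1/50) = 256 + 1/50 = 12801/50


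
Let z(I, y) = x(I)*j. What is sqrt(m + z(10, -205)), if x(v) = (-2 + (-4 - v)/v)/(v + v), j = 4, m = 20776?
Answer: sqrt(519383)/5 ≈ 144.14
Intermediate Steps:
x(v) = (-2 + (-4 - v)/v)/(2*v) (x(v) = (-2 + (-4 - v)/v)/((2*v)) = (-2 + (-4 - v)/v)*(1/(2*v)) = (-2 + (-4 - v)/v)/(2*v))
z(I, y) = 2*(-4 - 3*I)/I**2 (z(I, y) = ((-4 - 3*I)/(2*I**2))*4 = 2*(-4 - 3*I)/I**2)
sqrt(m + z(10, -205)) = sqrt(20776 + 2*(-4 - 3*10)/10**2) = sqrt(20776 + 2*(1/100)*(-4 - 30)) = sqrt(20776 + 2*(1/100)*(-34)) = sqrt(20776 - 17/25) = sqrt(519383/25) = sqrt(519383)/5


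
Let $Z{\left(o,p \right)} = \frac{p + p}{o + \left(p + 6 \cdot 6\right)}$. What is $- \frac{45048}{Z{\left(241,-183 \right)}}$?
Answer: $\frac{705752}{61} \approx 11570.0$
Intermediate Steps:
$Z{\left(o,p \right)} = \frac{2 p}{36 + o + p}$ ($Z{\left(o,p \right)} = \frac{2 p}{o + \left(p + 36\right)} = \frac{2 p}{o + \left(36 + p\right)} = \frac{2 p}{36 + o + p}$)
$- \frac{45048}{Z{\left(241,-183 \right)}} = - \frac{45048}{2 \left(-183\right) \frac{1}{36 + 241 - 183}} = - \frac{45048}{2 \left(-183\right) \frac{1}{94}} = - \frac{45048}{- \frac{183}{47}} = \left(-45048\right) \left(- \frac{47}{183}\right) = \frac{705752}{61}$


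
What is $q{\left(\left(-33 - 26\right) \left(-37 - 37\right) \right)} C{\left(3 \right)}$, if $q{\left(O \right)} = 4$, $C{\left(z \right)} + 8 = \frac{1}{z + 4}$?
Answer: $- \frac{220}{7} \approx -31.429$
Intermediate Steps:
$C{\left(z \right)} = -8 + \frac{1}{4 + z}$ ($C{\left(z \right)} = -8 + \frac{1}{z + 4} = -8 + \frac{1}{4 + z}$)
$q{\left(\left(-33 - 26\right) \left(-37 - 37\right) \right)} C{\left(3 \right)} = 4 \frac{-31 - 24}{4 + 3} = 4 \frac{-31 - 24}{7} = 4 \cdot \frac{1}{7} \left(-55\right) = 4 \left(- \frac{55}{7}\right) = - \frac{220}{7}$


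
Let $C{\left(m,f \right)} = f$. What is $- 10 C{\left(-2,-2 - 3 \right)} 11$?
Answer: $550$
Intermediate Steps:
$- 10 C{\left(-2,-2 - 3 \right)} 11 = - 10 \left(-2 - 3\right) 11 = \left(-10\right) \left(-5\right) 11 = 50 \cdot 11 = 550$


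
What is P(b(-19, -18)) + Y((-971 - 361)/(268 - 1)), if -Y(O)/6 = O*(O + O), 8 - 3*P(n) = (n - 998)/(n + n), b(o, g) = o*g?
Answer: -1201434244/4063473 ≈ -295.67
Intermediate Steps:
b(o, g) = g*o
P(n) = 8/3 - (-998 + n)/(6*n) (P(n) = 8/3 - (n - 998)/(3*(n + n)) = 8/3 - (-998 + n)/(3*(2*n)) = 8/3 - (-998 + n)*1/(2*n)/3 = 8/3 - (-998 + n)/(6*n))
Y(O) = -12*O² (Y(O) = -6*O*(O + O) = -6*O*2*O = -12*O²)
P(b(-19, -18)) + Y((-971 - 361)/(268 - 1)) = (998 + 15*(-18*(-19)))/(6*((-18*(-19)))) - 12*(-971 - 361)²/(268 - 1)² = (⅙)*(998 + 15*342)/342 - 12*(-1332/267)² = (⅙)*(1/342)*(998 + 5130) - 12*(-1332*1/267)² = (⅙)*(1/342)*6128 - 12*(-444/89)² = 1532/513 - 12*197136/7921 = 1532/513 - 2365632/7921 = -1201434244/4063473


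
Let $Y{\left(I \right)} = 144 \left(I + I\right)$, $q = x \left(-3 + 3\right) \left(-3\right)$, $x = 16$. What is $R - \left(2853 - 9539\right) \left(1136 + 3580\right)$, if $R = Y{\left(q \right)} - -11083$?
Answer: $31542259$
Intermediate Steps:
$q = 0$ ($q = 16 \left(-3 + 3\right) \left(-3\right) = 16 \cdot 0 \left(-3\right) = 16 \cdot 0 = 0$)
$Y{\left(I \right)} = 288 I$ ($Y{\left(I \right)} = 144 \cdot 2 I = 288 I$)
$R = 11083$ ($R = 288 \cdot 0 - -11083 = 0 + 11083 = 11083$)
$R - \left(2853 - 9539\right) \left(1136 + 3580\right) = 11083 - \left(2853 - 9539\right) \left(1136 + 3580\right) = 11083 - \left(-6686\right) 4716 = 11083 - -31531176 = 11083 + 31531176 = 31542259$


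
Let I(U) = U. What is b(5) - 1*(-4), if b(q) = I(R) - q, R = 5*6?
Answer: 29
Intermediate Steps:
R = 30
b(q) = 30 - q
b(5) - 1*(-4) = (30 - 1*5) - 1*(-4) = (30 - 5) + 4 = 25 + 4 = 29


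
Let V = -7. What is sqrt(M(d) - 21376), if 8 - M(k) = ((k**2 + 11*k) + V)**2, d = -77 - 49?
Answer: I*sqrt(209778657) ≈ 14484.0*I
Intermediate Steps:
d = -126
M(k) = 8 - (-7 + k**2 + 11*k)**2 (M(k) = 8 - ((k**2 + 11*k) - 7)**2 = 8 - (-7 + k**2 + 11*k)**2)
sqrt(M(d) - 21376) = sqrt((8 - (-7 + (-126)**2 + 11*(-126))**2) - 21376) = sqrt((8 - (-7 + 15876 - 1386)**2) - 21376) = sqrt((8 - 1*14483**2) - 21376) = sqrt((8 - 1*209757289) - 21376) = sqrt((8 - 209757289) - 21376) = sqrt(-209757281 - 21376) = sqrt(-209778657) = I*sqrt(209778657)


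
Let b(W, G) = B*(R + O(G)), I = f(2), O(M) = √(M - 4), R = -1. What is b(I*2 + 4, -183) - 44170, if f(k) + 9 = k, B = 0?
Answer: -44170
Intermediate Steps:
f(k) = -9 + k
O(M) = √(-4 + M)
I = -7 (I = -9 + 2 = -7)
b(W, G) = 0 (b(W, G) = 0*(-1 + √(-4 + G)) = 0)
b(I*2 + 4, -183) - 44170 = 0 - 44170 = -44170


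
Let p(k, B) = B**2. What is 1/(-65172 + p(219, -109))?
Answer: -1/53291 ≈ -1.8765e-5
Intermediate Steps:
1/(-65172 + p(219, -109)) = 1/(-65172 + (-109)**2) = 1/(-65172 + 11881) = 1/(-53291) = -1/53291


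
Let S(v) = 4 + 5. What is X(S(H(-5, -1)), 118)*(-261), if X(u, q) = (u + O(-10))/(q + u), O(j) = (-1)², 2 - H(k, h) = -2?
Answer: -2610/127 ≈ -20.551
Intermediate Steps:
H(k, h) = 4 (H(k, h) = 2 - 1*(-2) = 2 + 2 = 4)
O(j) = 1
S(v) = 9
X(u, q) = (1 + u)/(q + u) (X(u, q) = (u + 1)/(q + u) = (1 + u)/(q + u))
X(S(H(-5, -1)), 118)*(-261) = ((1 + 9)/(118 + 9))*(-261) = (10/127)*(-261) = -2610/127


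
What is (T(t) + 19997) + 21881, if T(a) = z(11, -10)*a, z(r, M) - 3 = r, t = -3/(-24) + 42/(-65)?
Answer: 10886383/260 ≈ 41871.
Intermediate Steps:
t = -271/520 (t = -3*(-1/24) + 42*(-1/65) = ⅛ - 42/65 = -271/520 ≈ -0.52115)
z(r, M) = 3 + r
T(a) = 14*a (T(a) = (3 + 11)*a = 14*a)
(T(t) + 19997) + 21881 = (14*(-271/520) + 19997) + 21881 = (-1897/260 + 19997) + 21881 = 5197323/260 + 21881 = 10886383/260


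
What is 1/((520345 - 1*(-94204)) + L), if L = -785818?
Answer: -1/171269 ≈ -5.8388e-6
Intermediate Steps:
1/((520345 - 1*(-94204)) + L) = 1/((520345 - 1*(-94204)) - 785818) = 1/((520345 + 94204) - 785818) = 1/(614549 - 785818) = 1/(-171269) = -1/171269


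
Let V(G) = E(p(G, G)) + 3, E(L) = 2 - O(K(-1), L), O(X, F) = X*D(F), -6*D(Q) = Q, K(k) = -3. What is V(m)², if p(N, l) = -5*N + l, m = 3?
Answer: 121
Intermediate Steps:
D(Q) = -Q/6
p(N, l) = l - 5*N
O(X, F) = -F*X/6 (O(X, F) = X*(-F/6) = -F*X/6)
E(L) = 2 - L/2 (E(L) = 2 - (-1)*L*(-3)/6 = 2 - L/2)
V(G) = 5 + 2*G (V(G) = (2 - (G - 5*G)/2) + 3 = (2 - (-2)*G) + 3 = (2 + 2*G) + 3 = 5 + 2*G)
V(m)² = (5 + 2*3)² = (5 + 6)² = 11² = 121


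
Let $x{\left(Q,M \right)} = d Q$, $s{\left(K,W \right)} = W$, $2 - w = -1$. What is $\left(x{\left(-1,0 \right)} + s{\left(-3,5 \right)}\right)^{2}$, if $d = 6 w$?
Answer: $169$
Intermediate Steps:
$w = 3$ ($w = 2 - -1 = 2 + 1 = 3$)
$d = 18$ ($d = 6 \cdot 3 = 18$)
$x{\left(Q,M \right)} = 18 Q$
$\left(x{\left(-1,0 \right)} + s{\left(-3,5 \right)}\right)^{2} = \left(18 \left(-1\right) + 5\right)^{2} = \left(-18 + 5\right)^{2} = \left(-13\right)^{2} = 169$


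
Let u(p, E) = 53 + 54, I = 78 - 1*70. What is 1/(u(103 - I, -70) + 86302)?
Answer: 1/86409 ≈ 1.1573e-5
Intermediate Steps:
I = 8 (I = 78 - 70 = 8)
u(p, E) = 107
1/(u(103 - I, -70) + 86302) = 1/(107 + 86302) = 1/86409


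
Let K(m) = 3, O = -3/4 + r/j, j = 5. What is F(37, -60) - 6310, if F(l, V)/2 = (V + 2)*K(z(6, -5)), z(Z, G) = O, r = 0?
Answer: -6658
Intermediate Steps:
O = -3/4 (O = -3/4 + 0/5 = -3*1/4 + 0*(1/5) = -3/4 + 0 = -3/4 ≈ -0.75000)
z(Z, G) = -3/4
F(l, V) = 12 + 6*V (F(l, V) = 2*((V + 2)*3) = 2*((2 + V)*3) = 2*(6 + 3*V) = 12 + 6*V)
F(37, -60) - 6310 = (12 + 6*(-60)) - 6310 = (12 - 360) - 6310 = -348 - 6310 = -6658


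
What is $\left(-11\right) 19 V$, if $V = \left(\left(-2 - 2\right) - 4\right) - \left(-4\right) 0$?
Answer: $1672$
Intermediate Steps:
$V = -8$ ($V = \left(-4 - 4\right) - 0 = -8 + 0 = -8$)
$\left(-11\right) 19 V = \left(-11\right) 19 \left(-8\right) = \left(-209\right) \left(-8\right) = 1672$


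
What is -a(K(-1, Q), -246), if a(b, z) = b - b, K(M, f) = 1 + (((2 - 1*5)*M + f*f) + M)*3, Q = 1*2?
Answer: 0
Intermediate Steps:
Q = 2
K(M, f) = 1 - 6*M + 3*f**2 (K(M, f) = 1 + (((2 - 5)*M + f**2) + M)*3 = 1 + ((-3*M + f**2) + M)*3 = 1 + ((f**2 - 3*M) + M)*3 = 1 + (f**2 - 2*M)*3 = 1 + (-6*M + 3*f**2) = 1 - 6*M + 3*f**2)
a(b, z) = 0
-a(K(-1, Q), -246) = -1*0 = 0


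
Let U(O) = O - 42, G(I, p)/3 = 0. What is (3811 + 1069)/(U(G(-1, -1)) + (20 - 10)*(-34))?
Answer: -2440/191 ≈ -12.775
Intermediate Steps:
G(I, p) = 0 (G(I, p) = 3*0 = 0)
U(O) = -42 + O
(3811 + 1069)/(U(G(-1, -1)) + (20 - 10)*(-34)) = (3811 + 1069)/((-42 + 0) + (20 - 10)*(-34)) = 4880/(-42 + 10*(-34)) = 4880/(-42 - 340) = 4880/(-382) = 4880*(-1/382) = -2440/191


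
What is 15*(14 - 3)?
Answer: 165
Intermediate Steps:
15*(14 - 3) = 15*11 = 165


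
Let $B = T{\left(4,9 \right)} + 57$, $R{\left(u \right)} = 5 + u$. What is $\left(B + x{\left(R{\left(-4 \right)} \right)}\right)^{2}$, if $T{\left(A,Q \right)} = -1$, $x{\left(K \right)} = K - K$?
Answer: $3136$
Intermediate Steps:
$x{\left(K \right)} = 0$
$B = 56$ ($B = -1 + 57 = 56$)
$\left(B + x{\left(R{\left(-4 \right)} \right)}\right)^{2} = \left(56 + 0\right)^{2} = 56^{2} = 3136$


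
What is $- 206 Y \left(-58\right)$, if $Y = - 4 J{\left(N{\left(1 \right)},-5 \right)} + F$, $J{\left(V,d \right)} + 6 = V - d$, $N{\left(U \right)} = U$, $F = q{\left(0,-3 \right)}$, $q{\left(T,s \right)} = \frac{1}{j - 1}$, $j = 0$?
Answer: $-11948$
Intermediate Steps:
$q{\left(T,s \right)} = -1$ ($q{\left(T,s \right)} = \frac{1}{0 - 1} = \frac{1}{-1} = -1$)
$F = -1$
$J{\left(V,d \right)} = -6 + V - d$ ($J{\left(V,d \right)} = -6 + \left(V - d\right) = -6 + V - d$)
$Y = -1$ ($Y = - 4 \left(-6 + 1 - -5\right) - 1 = - 4 \left(-6 + 1 + 5\right) - 1 = \left(-4\right) 0 - 1 = 0 - 1 = -1$)
$- 206 Y \left(-58\right) = \left(-206\right) \left(-1\right) \left(-58\right) = 206 \left(-58\right) = -11948$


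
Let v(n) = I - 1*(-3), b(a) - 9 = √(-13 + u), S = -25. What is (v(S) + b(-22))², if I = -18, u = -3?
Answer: 20 - 48*I ≈ 20.0 - 48.0*I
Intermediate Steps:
b(a) = 9 + 4*I (b(a) = 9 + √(-13 - 3) = 9 + √(-16) = 9 + 4*I)
v(n) = -15 (v(n) = -18 - 1*(-3) = -18 + 3 = -15)
(v(S) + b(-22))² = (-15 + (9 + 4*I))² = (-6 + 4*I)²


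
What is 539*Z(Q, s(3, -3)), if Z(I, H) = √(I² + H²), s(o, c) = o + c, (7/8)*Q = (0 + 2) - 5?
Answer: 1848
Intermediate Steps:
Q = -24/7 (Q = 8*((0 + 2) - 5)/7 = 8*(2 - 5)/7 = (8/7)*(-3) = -24/7 ≈ -3.4286)
s(o, c) = c + o
Z(I, H) = √(H² + I²)
539*Z(Q, s(3, -3)) = 539*√((-3 + 3)² + (-24/7)²) = 539*√(0² + 576/49) = 539*√(0 + 576/49) = 539*√(576/49) = 539*(24/7) = 1848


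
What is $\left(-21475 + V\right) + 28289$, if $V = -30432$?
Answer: $-23618$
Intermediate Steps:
$\left(-21475 + V\right) + 28289 = \left(-21475 - 30432\right) + 28289 = -51907 + 28289 = -23618$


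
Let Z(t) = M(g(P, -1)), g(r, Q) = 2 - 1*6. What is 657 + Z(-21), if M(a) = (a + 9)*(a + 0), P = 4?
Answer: 637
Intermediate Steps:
g(r, Q) = -4 (g(r, Q) = 2 - 6 = -4)
M(a) = a*(9 + a) (M(a) = (9 + a)*a = a*(9 + a))
Z(t) = -20 (Z(t) = -4*(9 - 4) = -4*5 = -20)
657 + Z(-21) = 657 - 20 = 637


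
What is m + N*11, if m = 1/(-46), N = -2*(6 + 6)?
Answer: -12145/46 ≈ -264.02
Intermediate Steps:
N = -24 (N = -2*12 = -24)
m = -1/46 ≈ -0.021739
m + N*11 = -1/46 - 24*11 = -1/46 - 264 = -12145/46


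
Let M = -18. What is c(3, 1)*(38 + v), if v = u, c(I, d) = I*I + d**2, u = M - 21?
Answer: -10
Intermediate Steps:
u = -39 (u = -18 - 21 = -39)
c(I, d) = I**2 + d**2
v = -39
c(3, 1)*(38 + v) = (3**2 + 1**2)*(38 - 39) = (9 + 1)*(-1) = 10*(-1) = -10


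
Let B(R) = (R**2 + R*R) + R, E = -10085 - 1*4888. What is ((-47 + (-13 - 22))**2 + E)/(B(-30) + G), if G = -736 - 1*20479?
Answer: 8249/19445 ≈ 0.42422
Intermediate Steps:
G = -21215 (G = -736 - 20479 = -21215)
E = -14973 (E = -10085 - 4888 = -14973)
B(R) = R + 2*R**2 (B(R) = (R**2 + R**2) + R = 2*R**2 + R = R + 2*R**2)
((-47 + (-13 - 22))**2 + E)/(B(-30) + G) = ((-47 + (-13 - 22))**2 - 14973)/(-30*(1 + 2*(-30)) - 21215) = ((-47 - 35)**2 - 14973)/(-30*(1 - 60) - 21215) = ((-82)**2 - 14973)/(-30*(-59) - 21215) = (6724 - 14973)/(1770 - 21215) = -8249/(-19445) = -8249*(-1/19445) = 8249/19445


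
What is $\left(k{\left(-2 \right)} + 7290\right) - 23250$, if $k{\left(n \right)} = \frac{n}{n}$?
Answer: $-15959$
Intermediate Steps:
$k{\left(n \right)} = 1$
$\left(k{\left(-2 \right)} + 7290\right) - 23250 = \left(1 + 7290\right) - 23250 = 7291 - 23250 = -15959$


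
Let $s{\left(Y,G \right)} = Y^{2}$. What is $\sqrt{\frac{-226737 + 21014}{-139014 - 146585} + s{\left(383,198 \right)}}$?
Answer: $\frac{\sqrt{11965009436712966}}{285599} \approx 383.0$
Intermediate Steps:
$\sqrt{\frac{-226737 + 21014}{-139014 - 146585} + s{\left(383,198 \right)}} = \sqrt{\frac{-226737 + 21014}{-139014 - 146585} + 383^{2}} = \sqrt{- \frac{205723}{-285599} + 146689} = \sqrt{\left(-205723\right) \left(- \frac{1}{285599}\right) + 146689} = \sqrt{\frac{205723}{285599} + 146689} = \sqrt{\frac{41894437434}{285599}} = \frac{\sqrt{11965009436712966}}{285599}$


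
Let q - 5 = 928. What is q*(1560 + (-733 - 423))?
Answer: 376932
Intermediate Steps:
q = 933 (q = 5 + 928 = 933)
q*(1560 + (-733 - 423)) = 933*(1560 + (-733 - 423)) = 933*(1560 - 1156) = 933*404 = 376932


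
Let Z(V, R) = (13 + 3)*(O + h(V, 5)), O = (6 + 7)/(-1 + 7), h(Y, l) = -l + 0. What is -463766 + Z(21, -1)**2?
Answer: -4155398/9 ≈ -4.6171e+5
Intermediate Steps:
h(Y, l) = -l
O = 13/6 ≈ 2.1667
Z(V, R) = -136/3 (Z(V, R) = (13 + 3)*(13/6 - 1*5) = 16*(13/6 - 5) = 16*(-17/6) = -136/3)
-463766 + Z(21, -1)**2 = -463766 + (-136/3)**2 = -463766 + 18496/9 = -4155398/9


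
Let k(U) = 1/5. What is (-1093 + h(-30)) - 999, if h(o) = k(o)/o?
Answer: -313801/150 ≈ -2092.0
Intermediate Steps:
k(U) = ⅕
h(o) = 1/(5*o)
(-1093 + h(-30)) - 999 = (-1093 + (⅕)/(-30)) - 999 = (-1093 + (⅕)*(-1/30)) - 999 = (-1093 - 1/150) - 999 = -163951/150 - 999 = -313801/150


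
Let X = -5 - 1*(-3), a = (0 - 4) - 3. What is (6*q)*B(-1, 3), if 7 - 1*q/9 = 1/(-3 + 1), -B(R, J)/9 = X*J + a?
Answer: 47385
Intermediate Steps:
a = -7 (a = -4 - 3 = -7)
X = -2 (X = -5 + 3 = -2)
B(R, J) = 63 + 18*J (B(R, J) = -9*(-2*J - 7) = -9*(-7 - 2*J) = 63 + 18*J)
q = 135/2 (q = 63 - 9/(-3 + 1) = 63 - 9/(-2) = 63 - 9*(-½) = 63 + 9/2 = 135/2 ≈ 67.500)
(6*q)*B(-1, 3) = (6*(135/2))*(63 + 18*3) = 405*(63 + 54) = 405*117 = 47385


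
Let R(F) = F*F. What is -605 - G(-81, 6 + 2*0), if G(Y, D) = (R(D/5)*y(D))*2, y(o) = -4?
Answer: -14837/25 ≈ -593.48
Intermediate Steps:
R(F) = F²
G(Y, D) = -8*D²/25 (G(Y, D) = ((D/5)²*(-4))*2 = ((D²/25)*(-4))*2 = -4*D²/25*2 = -8*D²/25)
-605 - G(-81, 6 + 2*0) = -605 - (-8)*(6 + 2*0)²/25 = -605 - (-8)*(6 + 0)²/25 = -605 - (-8)*6²/25 = -605 - (-8)*36/25 = -605 - 1*(-288/25) = -605 + 288/25 = -14837/25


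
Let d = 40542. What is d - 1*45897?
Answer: -5355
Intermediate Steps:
d - 1*45897 = 40542 - 1*45897 = 40542 - 45897 = -5355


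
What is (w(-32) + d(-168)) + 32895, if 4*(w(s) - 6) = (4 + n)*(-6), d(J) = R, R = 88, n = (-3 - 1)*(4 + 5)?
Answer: 33037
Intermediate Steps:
n = -36 (n = -4*9 = -36)
d(J) = 88
w(s) = 54 (w(s) = 6 + ((4 - 36)*(-6))/4 = 6 + (-32*(-6))/4 = 6 + (¼)*192 = 6 + 48 = 54)
(w(-32) + d(-168)) + 32895 = (54 + 88) + 32895 = 142 + 32895 = 33037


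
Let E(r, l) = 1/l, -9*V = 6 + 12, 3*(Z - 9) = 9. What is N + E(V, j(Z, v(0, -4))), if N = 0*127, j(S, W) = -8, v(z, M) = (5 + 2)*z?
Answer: -⅛ ≈ -0.12500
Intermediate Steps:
Z = 12 (Z = 9 + (⅓)*9 = 9 + 3 = 12)
v(z, M) = 7*z
V = -2 (V = -(6 + 12)/9 = -⅑*18 = -2)
N = 0
N + E(V, j(Z, v(0, -4))) = 0 + 1/(-8) = 0 - ⅛ = -⅛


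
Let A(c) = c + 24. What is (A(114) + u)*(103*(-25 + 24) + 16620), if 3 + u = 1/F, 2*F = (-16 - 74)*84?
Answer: 8428608583/3780 ≈ 2.2298e+6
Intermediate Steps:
F = -3780 (F = ((-16 - 74)*84)/2 = (-90*84)/2 = (1/2)*(-7560) = -3780)
u = -11341/3780 (u = -3 + 1/(-3780) = -3 - 1/3780 = -11341/3780 ≈ -3.0003)
A(c) = 24 + c
(A(114) + u)*(103*(-25 + 24) + 16620) = ((24 + 114) - 11341/3780)*(103*(-25 + 24) + 16620) = (138 - 11341/3780)*(103*(-1) + 16620) = 510299*(-103 + 16620)/3780 = (510299/3780)*16517 = 8428608583/3780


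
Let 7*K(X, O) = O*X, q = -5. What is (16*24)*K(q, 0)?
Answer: 0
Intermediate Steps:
K(X, O) = O*X/7 (K(X, O) = (O*X)/7 = O*X/7)
(16*24)*K(q, 0) = (16*24)*((⅐)*0*(-5)) = 384*0 = 0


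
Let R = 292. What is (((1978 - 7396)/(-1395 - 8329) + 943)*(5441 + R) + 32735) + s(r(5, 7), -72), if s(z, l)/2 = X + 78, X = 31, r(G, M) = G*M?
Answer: 2035444997/374 ≈ 5.4424e+6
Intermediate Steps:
s(z, l) = 218 (s(z, l) = 2*(31 + 78) = 2*109 = 218)
(((1978 - 7396)/(-1395 - 8329) + 943)*(5441 + R) + 32735) + s(r(5, 7), -72) = (((1978 - 7396)/(-1395 - 8329) + 943)*(5441 + 292) + 32735) + 218 = ((-5418/(-9724) + 943)*5733 + 32735) + 218 = ((-5418*(-1/9724) + 943)*5733 + 32735) + 218 = ((2709/4862 + 943)*5733 + 32735) + 218 = ((4587575/4862)*5733 + 32735) + 218 = (2023120575/374 + 32735) + 218 = 2035363465/374 + 218 = 2035444997/374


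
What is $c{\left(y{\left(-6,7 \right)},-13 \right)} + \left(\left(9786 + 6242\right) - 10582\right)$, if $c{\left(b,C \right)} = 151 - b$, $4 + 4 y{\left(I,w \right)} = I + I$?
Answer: $5601$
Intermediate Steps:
$y{\left(I,w \right)} = -1 + \frac{I}{2}$ ($y{\left(I,w \right)} = -1 + \frac{I + I}{4} = -1 + \frac{2 I}{4} = -1 + \frac{I}{2}$)
$c{\left(y{\left(-6,7 \right)},-13 \right)} + \left(\left(9786 + 6242\right) - 10582\right) = \left(151 - \left(-1 + \frac{1}{2} \left(-6\right)\right)\right) + \left(\left(9786 + 6242\right) - 10582\right) = \left(151 - \left(-1 - 3\right)\right) + \left(16028 - 10582\right) = \left(151 - -4\right) + 5446 = \left(151 + 4\right) + 5446 = 155 + 5446 = 5601$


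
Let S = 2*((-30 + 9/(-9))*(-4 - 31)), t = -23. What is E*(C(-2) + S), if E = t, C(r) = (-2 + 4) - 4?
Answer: -49864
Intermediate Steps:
C(r) = -2 (C(r) = 2 - 4 = -2)
S = 2170 (S = 2*((-30 + 9*(-⅑))*(-35)) = 2*((-30 - 1)*(-35)) = 2*(-31*(-35)) = 2*1085 = 2170)
E = -23
E*(C(-2) + S) = -23*(-2 + 2170) = -23*2168 = -49864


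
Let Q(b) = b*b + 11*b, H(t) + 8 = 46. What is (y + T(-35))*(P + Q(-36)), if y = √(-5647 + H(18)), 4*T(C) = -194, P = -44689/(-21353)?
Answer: -1868451733/42706 + 19262389*I*√5609/21353 ≈ -43752.0 + 67561.0*I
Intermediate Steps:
H(t) = 38 (H(t) = -8 + 46 = 38)
P = 44689/21353 (P = -44689*(-1/21353) = 44689/21353 ≈ 2.0929)
T(C) = -97/2 (T(C) = (¼)*(-194) = -97/2)
Q(b) = b² + 11*b
y = I*√5609 (y = √(-5647 + 38) = √(-5609) = I*√5609 ≈ 74.893*I)
(y + T(-35))*(P + Q(-36)) = (I*√5609 - 97/2)*(44689/21353 - 36*(11 - 36)) = (-97/2 + I*√5609)*(44689/21353 - 36*(-25)) = (-97/2 + I*√5609)*(44689/21353 + 900) = (-97/2 + I*√5609)*(19262389/21353) = -1868451733/42706 + 19262389*I*√5609/21353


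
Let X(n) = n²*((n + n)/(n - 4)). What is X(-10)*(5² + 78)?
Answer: 103000/7 ≈ 14714.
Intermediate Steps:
X(n) = 2*n³/(-4 + n) (X(n) = n²*((2*n)/(-4 + n)) = n²*(2*n/(-4 + n)) = 2*n³/(-4 + n))
X(-10)*(5² + 78) = (2*(-10)³/(-4 - 10))*(5² + 78) = (2*(-1000)/(-14))*(25 + 78) = (2*(-1000)*(-1/14))*103 = (1000/7)*103 = 103000/7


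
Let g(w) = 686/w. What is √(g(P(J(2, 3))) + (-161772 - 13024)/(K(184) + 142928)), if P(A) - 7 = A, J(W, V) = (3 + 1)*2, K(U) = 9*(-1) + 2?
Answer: √204566827658790/2143815 ≈ 6.6716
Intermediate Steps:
K(U) = -7 (K(U) = -9 + 2 = -7)
J(W, V) = 8 (J(W, V) = 4*2 = 8)
P(A) = 7 + A
√(g(P(J(2, 3))) + (-161772 - 13024)/(K(184) + 142928)) = √(686/(7 + 8) + (-161772 - 13024)/(-7 + 142928)) = √(686/15 - 174796/142921) = √(95421866/2143815) = √204566827658790/2143815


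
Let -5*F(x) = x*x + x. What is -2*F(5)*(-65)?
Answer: -780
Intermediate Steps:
F(x) = -x/5 - x**2/5 (F(x) = -(x*x + x)/5 = -(x**2 + x)/5 = -(x + x**2)/5 = -x/5 - x**2/5)
-2*F(5)*(-65) = -(-2)*5*(1 + 5)/5*(-65) = -(-2)*5*6/5*(-65) = -2*(-6)*(-65) = 12*(-65) = -780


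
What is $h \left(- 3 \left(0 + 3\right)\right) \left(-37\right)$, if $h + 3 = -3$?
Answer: $-1998$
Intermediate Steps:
$h = -6$ ($h = -3 - 3 = -6$)
$h \left(- 3 \left(0 + 3\right)\right) \left(-37\right) = - 6 \left(- 3 \left(0 + 3\right)\right) \left(-37\right) = - 6 \left(\left(-3\right) 3\right) \left(-37\right) = \left(-6\right) \left(-9\right) \left(-37\right) = 54 \left(-37\right) = -1998$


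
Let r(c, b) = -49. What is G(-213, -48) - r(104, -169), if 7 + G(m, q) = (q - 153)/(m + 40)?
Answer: 7467/173 ≈ 43.162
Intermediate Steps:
G(m, q) = -7 + (-153 + q)/(40 + m) (G(m, q) = -7 + (q - 153)/(m + 40) = -7 + (-153 + q)/(40 + m))
G(-213, -48) - r(104, -169) = (-433 - 48 - 7*(-213))/(40 - 213) - 1*(-49) = (-433 - 48 + 1491)/(-173) + 49 = -1/173*1010 + 49 = -1010/173 + 49 = 7467/173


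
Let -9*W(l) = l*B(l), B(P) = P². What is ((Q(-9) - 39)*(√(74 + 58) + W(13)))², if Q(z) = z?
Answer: 1238400256/9 - 2249728*√33 ≈ 1.2468e+8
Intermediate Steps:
W(l) = -l³/9 (W(l) = -l*l²/9 = -l³/9)
((Q(-9) - 39)*(√(74 + 58) + W(13)))² = ((-9 - 39)*(√(74 + 58) - ⅑*13³))² = (-48*(√132 - ⅑*2197))² = (-48*(2*√33 - 2197/9))² = (-48*(-2197/9 + 2*√33))² = (35152/3 - 96*√33)²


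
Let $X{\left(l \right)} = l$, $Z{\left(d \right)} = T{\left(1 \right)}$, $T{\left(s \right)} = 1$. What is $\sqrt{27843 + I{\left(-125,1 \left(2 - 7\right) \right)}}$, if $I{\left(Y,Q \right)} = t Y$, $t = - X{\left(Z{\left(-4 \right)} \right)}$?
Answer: $8 \sqrt{437} \approx 167.24$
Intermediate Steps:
$Z{\left(d \right)} = 1$
$t = -1$ ($t = \left(-1\right) 1 = -1$)
$I{\left(Y,Q \right)} = - Y$
$\sqrt{27843 + I{\left(-125,1 \left(2 - 7\right) \right)}} = \sqrt{27843 - -125} = \sqrt{27843 + 125} = \sqrt{27968} = 8 \sqrt{437}$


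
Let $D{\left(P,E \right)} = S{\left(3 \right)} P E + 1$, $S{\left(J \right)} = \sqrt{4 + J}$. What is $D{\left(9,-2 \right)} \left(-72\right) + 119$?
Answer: $47 + 1296 \sqrt{7} \approx 3475.9$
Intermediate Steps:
$D{\left(P,E \right)} = 1 + E P \sqrt{7}$ ($D{\left(P,E \right)} = \sqrt{4 + 3} P E + 1 = \sqrt{7} P E + 1 = P \sqrt{7} E + 1 = E P \sqrt{7} + 1 = 1 + E P \sqrt{7}$)
$D{\left(9,-2 \right)} \left(-72\right) + 119 = \left(1 - 18 \sqrt{7}\right) \left(-72\right) + 119 = \left(-72 + 1296 \sqrt{7}\right) + 119 = 47 + 1296 \sqrt{7}$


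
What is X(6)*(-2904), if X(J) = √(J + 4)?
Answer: -2904*√10 ≈ -9183.3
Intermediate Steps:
X(J) = √(4 + J)
X(6)*(-2904) = √(4 + 6)*(-2904) = √10*(-2904) = -2904*√10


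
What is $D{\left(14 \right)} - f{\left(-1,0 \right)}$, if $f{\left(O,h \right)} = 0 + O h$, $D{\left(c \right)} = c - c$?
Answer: $0$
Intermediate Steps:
$D{\left(c \right)} = 0$
$f{\left(O,h \right)} = O h$
$D{\left(14 \right)} - f{\left(-1,0 \right)} = 0 - \left(-1\right) 0 = 0 - 0 = 0 + 0 = 0$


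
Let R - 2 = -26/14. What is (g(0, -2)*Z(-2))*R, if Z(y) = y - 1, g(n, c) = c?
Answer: 6/7 ≈ 0.85714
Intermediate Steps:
R = ⅐ (R = 2 - 26/14 = 2 - 26*1/14 = 2 - 13/7 = ⅐ ≈ 0.14286)
Z(y) = -1 + y
(g(0, -2)*Z(-2))*R = -2*(-1 - 2)*(⅐) = -2*(-3)*(⅐) = 6*(⅐) = 6/7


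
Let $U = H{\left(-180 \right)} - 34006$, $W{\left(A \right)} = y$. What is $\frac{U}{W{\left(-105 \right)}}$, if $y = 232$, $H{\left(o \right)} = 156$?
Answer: $- \frac{16925}{116} \approx -145.91$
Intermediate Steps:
$W{\left(A \right)} = 232$
$U = -33850$ ($U = 156 - 34006 = -33850$)
$\frac{U}{W{\left(-105 \right)}} = - \frac{33850}{232} = \left(-33850\right) \frac{1}{232} = - \frac{16925}{116}$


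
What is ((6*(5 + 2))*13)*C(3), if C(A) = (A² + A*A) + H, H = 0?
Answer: 9828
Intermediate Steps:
C(A) = 2*A² (C(A) = (A² + A*A) + 0 = (A² + A²) + 0 = 2*A² + 0 = 2*A²)
((6*(5 + 2))*13)*C(3) = ((6*(5 + 2))*13)*(2*3²) = ((6*7)*13)*(2*9) = (42*13)*18 = 546*18 = 9828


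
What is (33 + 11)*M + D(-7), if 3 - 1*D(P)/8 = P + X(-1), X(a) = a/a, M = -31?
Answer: -1292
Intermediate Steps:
X(a) = 1
D(P) = 16 - 8*P (D(P) = 24 - 8*(P + 1) = 24 - 8*(1 + P) = 24 + (-8 - 8*P) = 16 - 8*P)
(33 + 11)*M + D(-7) = (33 + 11)*(-31) + (16 - 8*(-7)) = 44*(-31) + (16 + 56) = -1364 + 72 = -1292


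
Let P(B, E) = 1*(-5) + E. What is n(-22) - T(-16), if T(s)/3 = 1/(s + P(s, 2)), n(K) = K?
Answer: -415/19 ≈ -21.842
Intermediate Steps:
P(B, E) = -5 + E
T(s) = 3/(-3 + s) (T(s) = 3/(s + (-5 + 2)) = 3/(s - 3) = 3/(-3 + s))
n(-22) - T(-16) = -22 - 3/(-3 - 16) = -22 - 3/(-19) = -22 - 3*(-1)/19 = -22 - 1*(-3/19) = -22 + 3/19 = -415/19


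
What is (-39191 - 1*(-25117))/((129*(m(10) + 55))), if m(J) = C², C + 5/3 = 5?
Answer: -42222/25585 ≈ -1.6503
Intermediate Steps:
C = 10/3 (C = -5/3 + 5 = 10/3 ≈ 3.3333)
m(J) = 100/9 (m(J) = (10/3)² = 100/9)
(-39191 - 1*(-25117))/((129*(m(10) + 55))) = (-39191 - 1*(-25117))/((129*(100/9 + 55))) = (-39191 + 25117)/((129*(595/9))) = -14074/25585/3 = -14074*3/25585 = -42222/25585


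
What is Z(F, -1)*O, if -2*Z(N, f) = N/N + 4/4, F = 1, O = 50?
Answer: -50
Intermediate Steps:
Z(N, f) = -1 (Z(N, f) = -(N/N + 4/4)/2 = -(1 + 4*(¼))/2 = -(1 + 1)/2 = -½*2 = -1)
Z(F, -1)*O = -1*50 = -50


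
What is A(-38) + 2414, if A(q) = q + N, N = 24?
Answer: 2400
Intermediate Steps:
A(q) = 24 + q (A(q) = q + 24 = 24 + q)
A(-38) + 2414 = (24 - 38) + 2414 = -14 + 2414 = 2400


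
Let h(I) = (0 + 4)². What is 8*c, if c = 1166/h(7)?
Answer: 583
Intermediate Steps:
h(I) = 16 (h(I) = 4² = 16)
c = 583/8 (c = 1166/16 = 1166*(1/16) = 583/8 ≈ 72.875)
8*c = 8*(583/8) = 583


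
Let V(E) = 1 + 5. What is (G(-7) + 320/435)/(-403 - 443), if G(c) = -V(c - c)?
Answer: 229/36801 ≈ 0.0062227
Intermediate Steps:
V(E) = 6
G(c) = -6 (G(c) = -1*6 = -6)
(G(-7) + 320/435)/(-403 - 443) = (-6 + 320/435)/(-403 - 443) = (-6 + 320*(1/435))/(-846) = (-6 + 64/87)*(-1/846) = -458/87*(-1/846) = 229/36801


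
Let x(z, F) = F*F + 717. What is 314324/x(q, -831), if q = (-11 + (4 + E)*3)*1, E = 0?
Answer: 157162/345639 ≈ 0.45470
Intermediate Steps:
q = 1 (q = (-11 + (4 + 0)*3)*1 = (-11 + 4*3)*1 = (-11 + 12)*1 = 1*1 = 1)
x(z, F) = 717 + F**2 (x(z, F) = F**2 + 717 = 717 + F**2)
314324/x(q, -831) = 314324/(717 + (-831)**2) = 314324/(717 + 690561) = 314324/691278 = 314324*(1/691278) = 157162/345639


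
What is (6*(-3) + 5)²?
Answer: 169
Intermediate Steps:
(6*(-3) + 5)² = (-18 + 5)² = (-13)² = 169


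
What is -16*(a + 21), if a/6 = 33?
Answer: -3504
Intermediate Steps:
a = 198 (a = 6*33 = 198)
-16*(a + 21) = -16*(198 + 21) = -16*219 = -3504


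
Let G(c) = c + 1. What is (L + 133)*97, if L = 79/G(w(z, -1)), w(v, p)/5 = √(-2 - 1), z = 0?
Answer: 97*(-212*I + 665*√3)/(-I + 5*√3) ≈ 13002.0 - 873.2*I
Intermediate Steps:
w(v, p) = 5*I*√3 (w(v, p) = 5*√(-2 - 1) = 5*√(-3) = 5*(I*√3) = 5*I*√3)
G(c) = 1 + c
L = 79/(1 + 5*I*√3) ≈ 1.0395 - 9.0021*I
(L + 133)*97 = ((79/76 - 395*I*√3/76) + 133)*97 = (10187/76 - 395*I*√3/76)*97 = 988139/76 - 38315*I*√3/76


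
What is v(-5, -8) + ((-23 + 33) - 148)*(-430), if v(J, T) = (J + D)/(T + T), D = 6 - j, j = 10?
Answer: 949449/16 ≈ 59341.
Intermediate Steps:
D = -4 (D = 6 - 1*10 = 6 - 10 = -4)
v(J, T) = (-4 + J)/(2*T) (v(J, T) = (J - 4)/(T + T) = (-4 + J)/((2*T)) = (-4 + J)*(1/(2*T)) = (-4 + J)/(2*T))
v(-5, -8) + ((-23 + 33) - 148)*(-430) = (½)*(-4 - 5)/(-8) + ((-23 + 33) - 148)*(-430) = (½)*(-⅛)*(-9) + (10 - 148)*(-430) = 9/16 - 138*(-430) = 9/16 + 59340 = 949449/16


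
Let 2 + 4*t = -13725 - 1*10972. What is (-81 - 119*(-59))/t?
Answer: -27760/24699 ≈ -1.1239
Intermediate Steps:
t = -24699/4 (t = -1/2 + (-13725 - 1*10972)/4 = -1/2 + (-13725 - 10972)/4 = -1/2 + (1/4)*(-24697) = -1/2 - 24697/4 = -24699/4 ≈ -6174.8)
(-81 - 119*(-59))/t = (-81 - 119*(-59))/(-24699/4) = (-81 + 7021)*(-4/24699) = 6940*(-4/24699) = -27760/24699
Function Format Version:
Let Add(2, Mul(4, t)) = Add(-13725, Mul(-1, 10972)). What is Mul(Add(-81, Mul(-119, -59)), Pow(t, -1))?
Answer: Rational(-27760, 24699) ≈ -1.1239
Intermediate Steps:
t = Rational(-24699, 4) (t = Add(Rational(-1, 2), Mul(Rational(1, 4), Add(-13725, Mul(-1, 10972)))) = Add(Rational(-1, 2), Mul(Rational(1, 4), Add(-13725, -10972))) = Add(Rational(-1, 2), Mul(Rational(1, 4), -24697)) = Add(Rational(-1, 2), Rational(-24697, 4)) = Rational(-24699, 4) ≈ -6174.8)
Mul(Add(-81, Mul(-119, -59)), Pow(t, -1)) = Mul(Add(-81, Mul(-119, -59)), Pow(Rational(-24699, 4), -1)) = Mul(Add(-81, 7021), Rational(-4, 24699)) = Mul(6940, Rational(-4, 24699)) = Rational(-27760, 24699)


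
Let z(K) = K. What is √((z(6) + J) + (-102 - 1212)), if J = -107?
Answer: I*√1415 ≈ 37.616*I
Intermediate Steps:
√((z(6) + J) + (-102 - 1212)) = √((6 - 107) + (-102 - 1212)) = √(-101 - 1314) = √(-1415) = I*√1415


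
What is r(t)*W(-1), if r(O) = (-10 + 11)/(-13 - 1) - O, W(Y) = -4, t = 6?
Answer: 170/7 ≈ 24.286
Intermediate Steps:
r(O) = -1/14 - O (r(O) = 1/(-14) - O = 1*(-1/14) - O = -1/14 - O)
r(t)*W(-1) = (-1/14 - 1*6)*(-4) = (-1/14 - 6)*(-4) = -85/14*(-4) = 170/7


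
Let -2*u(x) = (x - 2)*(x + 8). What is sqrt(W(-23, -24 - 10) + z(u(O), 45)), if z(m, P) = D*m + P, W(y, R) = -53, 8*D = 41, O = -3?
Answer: sqrt(897)/4 ≈ 7.4875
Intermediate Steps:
D = 41/8 (D = (1/8)*41 = 41/8 ≈ 5.1250)
u(x) = -(-2 + x)*(8 + x)/2 (u(x) = -(x - 2)*(x + 8)/2 = -(-2 + x)*(8 + x)/2)
z(m, P) = P + 41*m/8 (z(m, P) = 41*m/8 + P = P + 41*m/8)
sqrt(W(-23, -24 - 10) + z(u(O), 45)) = sqrt(-53 + (45 + 41*(8 - 3*(-3) - 1/2*(-3)**2)/8)) = sqrt(-53 + (45 + 41*(8 + 9 - 1/2*9)/8)) = sqrt(-53 + (45 + 41*(8 + 9 - 9/2)/8)) = sqrt(-53 + (45 + (41/8)*(25/2))) = sqrt(-53 + (45 + 1025/16)) = sqrt(-53 + 1745/16) = sqrt(897/16) = sqrt(897)/4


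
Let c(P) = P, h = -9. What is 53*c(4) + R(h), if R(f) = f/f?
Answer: 213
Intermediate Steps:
R(f) = 1
53*c(4) + R(h) = 53*4 + 1 = 212 + 1 = 213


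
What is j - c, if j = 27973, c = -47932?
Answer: 75905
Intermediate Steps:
j - c = 27973 - 1*(-47932) = 27973 + 47932 = 75905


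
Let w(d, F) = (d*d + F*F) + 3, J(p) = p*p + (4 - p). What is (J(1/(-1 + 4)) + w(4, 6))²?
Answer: 279841/81 ≈ 3454.8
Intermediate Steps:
J(p) = 4 + p² - p (J(p) = p² + (4 - p) = 4 + p² - p)
w(d, F) = 3 + F² + d² (w(d, F) = (d² + F²) + 3 = (F² + d²) + 3 = 3 + F² + d²)
(J(1/(-1 + 4)) + w(4, 6))² = ((4 + (1/(-1 + 4))² - 1/(-1 + 4)) + (3 + 6² + 4²))² = ((4 + (1/3)² - 1/3) + (3 + 36 + 16))² = ((4 + (⅓)² - 1*⅓) + 55)² = ((4 + ⅑ - ⅓) + 55)² = (34/9 + 55)² = (529/9)² = 279841/81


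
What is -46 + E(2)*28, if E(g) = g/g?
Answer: -18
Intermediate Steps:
E(g) = 1
-46 + E(2)*28 = -46 + 1*28 = -46 + 28 = -18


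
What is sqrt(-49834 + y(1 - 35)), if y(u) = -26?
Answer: 6*I*sqrt(1385) ≈ 223.29*I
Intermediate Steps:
sqrt(-49834 + y(1 - 35)) = sqrt(-49834 - 26) = sqrt(-49860) = 6*I*sqrt(1385)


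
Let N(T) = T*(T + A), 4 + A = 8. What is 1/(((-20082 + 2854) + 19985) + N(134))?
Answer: 1/21249 ≈ 4.7061e-5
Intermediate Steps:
A = 4 (A = -4 + 8 = 4)
N(T) = T*(4 + T) (N(T) = T*(T + 4) = T*(4 + T))
1/(((-20082 + 2854) + 19985) + N(134)) = 1/(((-20082 + 2854) + 19985) + 134*(4 + 134)) = 1/((-17228 + 19985) + 134*138) = 1/(2757 + 18492) = 1/21249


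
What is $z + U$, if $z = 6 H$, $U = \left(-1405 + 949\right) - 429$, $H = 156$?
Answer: $51$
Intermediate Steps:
$U = -885$ ($U = -456 - 429 = -885$)
$z = 936$ ($z = 6 \cdot 156 = 936$)
$z + U = 936 - 885 = 51$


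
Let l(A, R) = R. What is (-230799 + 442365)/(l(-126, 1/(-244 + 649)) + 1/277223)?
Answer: 11876819646645/138814 ≈ 8.5559e+7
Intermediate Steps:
(-230799 + 442365)/(l(-126, 1/(-244 + 649)) + 1/277223) = (-230799 + 442365)/(1/(-244 + 649) + 1/277223) = 211566/(1/405 + 1/277223) = 211566/(277628/112275315) = 211566*(112275315/277628) = 11876819646645/138814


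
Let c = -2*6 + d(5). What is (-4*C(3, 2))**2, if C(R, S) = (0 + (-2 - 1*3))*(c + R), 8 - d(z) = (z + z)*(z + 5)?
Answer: 4080400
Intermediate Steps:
d(z) = 8 - 2*z*(5 + z) (d(z) = 8 - (z + z)*(z + 5) = 8 - 2*z*(5 + z))
c = -104 (c = -2*6 + (8 - 10*5 - 2*5**2) = -12 + (8 - 50 - 2*25) = -12 + (8 - 50 - 50) = -12 - 92 = -104)
C(R, S) = 520 - 5*R (C(R, S) = (0 + (-2 - 1*3))*(-104 + R) = (0 + (-2 - 3))*(-104 + R) = (0 - 5)*(-104 + R) = -5*(-104 + R) = 520 - 5*R)
(-4*C(3, 2))**2 = (-4*(520 - 5*3))**2 = (-4*(520 - 15))**2 = (-4*505)**2 = (-2020)**2 = 4080400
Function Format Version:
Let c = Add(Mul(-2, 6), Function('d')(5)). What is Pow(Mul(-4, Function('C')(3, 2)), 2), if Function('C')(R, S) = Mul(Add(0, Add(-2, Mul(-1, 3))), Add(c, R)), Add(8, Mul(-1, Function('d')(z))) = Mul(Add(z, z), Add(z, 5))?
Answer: 4080400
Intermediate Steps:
Function('d')(z) = Add(8, Mul(-2, z, Add(5, z))) (Function('d')(z) = Add(8, Mul(-1, Mul(Add(z, z), Add(z, 5)))) = Add(8, Mul(-1, Mul(Mul(2, z), Add(5, z)))) = Add(8, Mul(-1, Mul(2, z, Add(5, z)))) = Add(8, Mul(-2, z, Add(5, z))))
c = -104 (c = Add(Mul(-2, 6), Add(8, Mul(-10, 5), Mul(-2, Pow(5, 2)))) = Add(-12, Add(8, -50, Mul(-2, 25))) = Add(-12, Add(8, -50, -50)) = Add(-12, -92) = -104)
Function('C')(R, S) = Add(520, Mul(-5, R)) (Function('C')(R, S) = Mul(Add(0, Add(-2, Mul(-1, 3))), Add(-104, R)) = Mul(Add(0, Add(-2, -3)), Add(-104, R)) = Mul(Add(0, -5), Add(-104, R)) = Mul(-5, Add(-104, R)) = Add(520, Mul(-5, R)))
Pow(Mul(-4, Function('C')(3, 2)), 2) = Pow(Mul(-4, Add(520, Mul(-5, 3))), 2) = Pow(Mul(-4, Add(520, -15)), 2) = Pow(Mul(-4, 505), 2) = Pow(-2020, 2) = 4080400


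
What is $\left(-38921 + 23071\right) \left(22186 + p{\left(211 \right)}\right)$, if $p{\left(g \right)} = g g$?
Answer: $-1057305950$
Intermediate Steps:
$p{\left(g \right)} = g^{2}$
$\left(-38921 + 23071\right) \left(22186 + p{\left(211 \right)}\right) = \left(-38921 + 23071\right) \left(22186 + 211^{2}\right) = - 15850 \left(22186 + 44521\right) = \left(-15850\right) 66707 = -1057305950$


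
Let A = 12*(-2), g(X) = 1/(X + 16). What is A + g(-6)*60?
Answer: -18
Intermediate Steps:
g(X) = 1/(16 + X)
A = -24
A + g(-6)*60 = -24 + 60/(16 - 6) = -24 + 60/10 = -24 + (1/10)*60 = -24 + 6 = -18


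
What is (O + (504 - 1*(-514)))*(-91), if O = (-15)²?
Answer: -113113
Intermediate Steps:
O = 225
(O + (504 - 1*(-514)))*(-91) = (225 + (504 - 1*(-514)))*(-91) = (225 + (504 + 514))*(-91) = (225 + 1018)*(-91) = 1243*(-91) = -113113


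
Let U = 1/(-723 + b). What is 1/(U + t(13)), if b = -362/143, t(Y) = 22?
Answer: 103751/2282379 ≈ 0.045457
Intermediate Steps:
b = -362/143 (b = -362*1/143 = -362/143 ≈ -2.5315)
U = -143/103751 (U = 1/(-723 - 362/143) = 1/(-103751/143) = -143/103751 ≈ -0.0013783)
1/(U + t(13)) = 1/(-143/103751 + 22) = 1/(2282379/103751) = 103751/2282379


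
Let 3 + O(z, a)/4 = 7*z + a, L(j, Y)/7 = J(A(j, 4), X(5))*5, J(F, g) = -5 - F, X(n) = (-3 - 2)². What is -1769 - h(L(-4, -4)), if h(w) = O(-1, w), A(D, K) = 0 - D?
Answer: -469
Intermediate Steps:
A(D, K) = -D
X(n) = 25 (X(n) = (-5)² = 25)
L(j, Y) = -175 + 35*j (L(j, Y) = 7*((-5 - (-1)*j)*5) = 7*((-5 + j)*5) = 7*(-25 + 5*j) = -175 + 35*j)
O(z, a) = -12 + 4*a + 28*z (O(z, a) = -12 + 4*(7*z + a) = -12 + 4*(a + 7*z) = -12 + (4*a + 28*z) = -12 + 4*a + 28*z)
h(w) = -40 + 4*w (h(w) = -12 + 4*w + 28*(-1) = -12 + 4*w - 28 = -40 + 4*w)
-1769 - h(L(-4, -4)) = -1769 - (-40 + 4*(-175 + 35*(-4))) = -1769 - (-40 + 4*(-175 - 140)) = -1769 - (-40 + 4*(-315)) = -1769 - (-40 - 1260) = -1769 - 1*(-1300) = -1769 + 1300 = -469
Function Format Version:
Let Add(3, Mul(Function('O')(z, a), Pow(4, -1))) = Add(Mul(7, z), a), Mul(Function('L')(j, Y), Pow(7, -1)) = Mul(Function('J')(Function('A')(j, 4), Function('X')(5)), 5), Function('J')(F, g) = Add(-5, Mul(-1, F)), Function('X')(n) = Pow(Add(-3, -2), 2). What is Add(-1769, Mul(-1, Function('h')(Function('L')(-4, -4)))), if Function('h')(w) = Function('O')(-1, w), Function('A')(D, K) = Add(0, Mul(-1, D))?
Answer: -469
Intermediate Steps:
Function('A')(D, K) = Mul(-1, D)
Function('X')(n) = 25 (Function('X')(n) = Pow(-5, 2) = 25)
Function('L')(j, Y) = Add(-175, Mul(35, j)) (Function('L')(j, Y) = Mul(7, Mul(Add(-5, Mul(-1, Mul(-1, j))), 5)) = Mul(7, Mul(Add(-5, j), 5)) = Mul(7, Add(-25, Mul(5, j))) = Add(-175, Mul(35, j)))
Function('O')(z, a) = Add(-12, Mul(4, a), Mul(28, z)) (Function('O')(z, a) = Add(-12, Mul(4, Add(Mul(7, z), a))) = Add(-12, Mul(4, Add(a, Mul(7, z)))) = Add(-12, Add(Mul(4, a), Mul(28, z))) = Add(-12, Mul(4, a), Mul(28, z)))
Function('h')(w) = Add(-40, Mul(4, w)) (Function('h')(w) = Add(-12, Mul(4, w), Mul(28, -1)) = Add(-12, Mul(4, w), -28) = Add(-40, Mul(4, w)))
Add(-1769, Mul(-1, Function('h')(Function('L')(-4, -4)))) = Add(-1769, Mul(-1, Add(-40, Mul(4, Add(-175, Mul(35, -4)))))) = Add(-1769, Mul(-1, Add(-40, Mul(4, Add(-175, -140))))) = Add(-1769, Mul(-1, Add(-40, Mul(4, -315)))) = Add(-1769, Mul(-1, Add(-40, -1260))) = Add(-1769, Mul(-1, -1300)) = Add(-1769, 1300) = -469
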